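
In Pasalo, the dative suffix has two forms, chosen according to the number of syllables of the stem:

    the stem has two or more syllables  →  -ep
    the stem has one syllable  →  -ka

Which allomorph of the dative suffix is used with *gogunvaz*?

With 3 syllables, *gogunvaz* takes -ep.

-ep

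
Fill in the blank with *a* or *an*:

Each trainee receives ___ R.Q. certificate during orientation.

an

The indefinite article is chosen by the initial *sound* of the following word, not its spelling.
The initialism *R.Q.* is read letter by letter; the first letter, R, is pronounced /ɑr/, which begins with a vowel sound.
So the article is *an*: Each trainee receives an R.Q. certificate during orientation.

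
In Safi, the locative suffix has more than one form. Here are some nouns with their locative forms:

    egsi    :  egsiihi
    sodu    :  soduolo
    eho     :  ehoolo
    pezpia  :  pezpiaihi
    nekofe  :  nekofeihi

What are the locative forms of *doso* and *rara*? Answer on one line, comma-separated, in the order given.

The suffix is conditioned by the last vowel: -olo when the last vowel of the stem is a rounded vowel (*sodu*, *eho*); -ihi when the last vowel of the stem is an unrounded vowel (*egsi*, *pezpia*, *nekofe*).
*doso*: last vowel = /o/, a rounded vowel → -olo → *dosoolo*.
*rara*: last vowel = /a/, an unrounded vowel → -ihi → *raraihi*.

dosoolo, raraihi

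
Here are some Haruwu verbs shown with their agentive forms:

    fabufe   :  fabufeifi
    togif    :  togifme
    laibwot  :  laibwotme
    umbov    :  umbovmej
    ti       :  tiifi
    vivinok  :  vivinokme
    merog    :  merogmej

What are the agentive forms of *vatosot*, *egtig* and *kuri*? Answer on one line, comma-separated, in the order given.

The suffix is conditioned by the final sound: -me when the stem ends in a voiceless consonant (*togif*, *laibwot*, *vivinok*); -mej when the stem ends in a voiced consonant (*umbov*, *merog*); -ifi when the stem ends in a vowel (*fabufe*, *ti*).
Since the final sound of *vatosot* is /t/ (a voiceless consonant), it takes -me, giving *vatosotme*.
*egtig* — final sound /g/ (a voiced consonant) → -mej → *egtigmej*.
*kuri* — final sound /i/ (a vowel) → -ifi → *kuriifi*.

vatosotme, egtigmej, kuriifi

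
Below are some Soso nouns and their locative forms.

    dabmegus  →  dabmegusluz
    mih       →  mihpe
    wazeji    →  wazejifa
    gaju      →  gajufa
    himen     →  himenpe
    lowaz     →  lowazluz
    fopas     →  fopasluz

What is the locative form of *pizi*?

pizifa

Looking at the final sound of each stem: -luz when the stem ends in a sibilant (*dabmegus*, *lowaz*, *fopas*); -pe when the stem ends in a non-sibilant consonant (*mih*, *himen*); -fa when the stem ends in a vowel (*wazeji*, *gaju*).
*pizi*: final sound = /i/, a vowel → -fa → *pizifa*.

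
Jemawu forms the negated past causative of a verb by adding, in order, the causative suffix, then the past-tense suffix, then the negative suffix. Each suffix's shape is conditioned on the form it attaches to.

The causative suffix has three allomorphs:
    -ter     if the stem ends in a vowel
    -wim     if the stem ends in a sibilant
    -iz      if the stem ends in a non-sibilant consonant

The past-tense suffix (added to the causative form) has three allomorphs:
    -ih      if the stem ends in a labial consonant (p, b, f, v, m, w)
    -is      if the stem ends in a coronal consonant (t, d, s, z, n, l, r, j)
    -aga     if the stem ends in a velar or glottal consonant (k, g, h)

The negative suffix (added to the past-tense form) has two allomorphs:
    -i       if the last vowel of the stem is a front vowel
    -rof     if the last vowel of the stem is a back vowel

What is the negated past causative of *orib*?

Since the final sound of *orib* is /b/ (a non-sibilant consonant), it takes -iz, giving *oribiz*.
The causative form *oribiz*: final consonant = /z/, coronal → -is → *oribizis*.
Since the last vowel of the past-tense form *oribizis* is /i/ (a front vowel), it takes -i, giving *oribizisi*.

oribizisi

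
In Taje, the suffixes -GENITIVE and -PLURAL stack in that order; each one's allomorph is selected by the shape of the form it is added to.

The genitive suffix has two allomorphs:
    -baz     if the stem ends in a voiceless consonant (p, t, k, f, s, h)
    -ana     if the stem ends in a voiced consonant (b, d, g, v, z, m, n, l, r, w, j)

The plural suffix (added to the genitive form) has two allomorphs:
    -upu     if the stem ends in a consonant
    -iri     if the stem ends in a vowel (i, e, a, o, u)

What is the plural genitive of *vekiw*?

vekiwanairi

*vekiw*: final consonant = /w/, voiced → -ana → *vekiwana*.
The genitive form *vekiwana*: final sound = /a/, a vowel → -iri → *vekiwanairi*.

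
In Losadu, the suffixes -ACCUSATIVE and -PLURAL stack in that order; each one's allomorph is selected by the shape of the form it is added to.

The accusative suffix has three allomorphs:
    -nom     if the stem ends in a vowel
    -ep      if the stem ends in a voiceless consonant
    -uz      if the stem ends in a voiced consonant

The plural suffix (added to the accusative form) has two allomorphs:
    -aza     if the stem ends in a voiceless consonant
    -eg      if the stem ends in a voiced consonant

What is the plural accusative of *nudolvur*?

*nudolvur*: final sound = /r/, a voiced consonant → -uz → *nudolvuruz*.
Since the final consonant of the accusative form *nudolvuruz* is /z/ (voiced), it takes -eg, giving *nudolvuruzeg*.

nudolvuruzeg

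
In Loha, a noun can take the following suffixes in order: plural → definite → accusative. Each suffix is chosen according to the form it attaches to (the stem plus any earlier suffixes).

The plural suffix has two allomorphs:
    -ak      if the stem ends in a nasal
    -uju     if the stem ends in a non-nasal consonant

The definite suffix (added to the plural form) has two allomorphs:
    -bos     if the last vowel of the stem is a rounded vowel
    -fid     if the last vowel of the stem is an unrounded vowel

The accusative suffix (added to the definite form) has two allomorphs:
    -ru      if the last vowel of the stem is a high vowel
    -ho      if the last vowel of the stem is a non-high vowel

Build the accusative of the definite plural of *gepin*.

gepinakfidru

*gepin* — final consonant /n/ (a nasal) → -ak → *gepinak*.
The plural form *gepinak*: last vowel = /a/, an unrounded vowel → -fid → *gepinakfid*.
The last vowel of the definite form *gepinakfid* is /i/, which is a high vowel, so the accusative suffix is -ru, giving *gepinakfidru*.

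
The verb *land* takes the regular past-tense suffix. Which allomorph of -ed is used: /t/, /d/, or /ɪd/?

/ɪd/

The stem *land* ends in /t/ or /d/.
The -ed suffix is realized as /ɪd/ after /t, d/; as /t/ after other voiceless consonants; and as /d/ after other voiced sounds.
So -ed on *land* is pronounced /ɪd/.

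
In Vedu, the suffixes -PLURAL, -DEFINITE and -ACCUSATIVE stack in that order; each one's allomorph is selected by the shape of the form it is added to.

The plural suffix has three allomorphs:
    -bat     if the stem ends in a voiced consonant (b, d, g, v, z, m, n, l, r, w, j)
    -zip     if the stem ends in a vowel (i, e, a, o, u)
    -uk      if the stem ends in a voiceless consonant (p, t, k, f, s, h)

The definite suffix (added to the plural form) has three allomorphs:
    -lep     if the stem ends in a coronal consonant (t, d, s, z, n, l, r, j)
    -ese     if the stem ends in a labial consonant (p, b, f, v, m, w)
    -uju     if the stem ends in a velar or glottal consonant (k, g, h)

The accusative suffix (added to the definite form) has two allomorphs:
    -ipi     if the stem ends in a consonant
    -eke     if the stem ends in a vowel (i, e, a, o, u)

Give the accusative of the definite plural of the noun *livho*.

*livho* — final sound /o/ (a vowel) → -zip → *livhozip*.
The plural form *livhozip*: final consonant = /p/, labial → -ese → *livhozipese*.
Since the final sound of the definite form *livhozipese* is /e/ (a vowel), it takes -eke, giving *livhozipeseeke*.

livhozipeseeke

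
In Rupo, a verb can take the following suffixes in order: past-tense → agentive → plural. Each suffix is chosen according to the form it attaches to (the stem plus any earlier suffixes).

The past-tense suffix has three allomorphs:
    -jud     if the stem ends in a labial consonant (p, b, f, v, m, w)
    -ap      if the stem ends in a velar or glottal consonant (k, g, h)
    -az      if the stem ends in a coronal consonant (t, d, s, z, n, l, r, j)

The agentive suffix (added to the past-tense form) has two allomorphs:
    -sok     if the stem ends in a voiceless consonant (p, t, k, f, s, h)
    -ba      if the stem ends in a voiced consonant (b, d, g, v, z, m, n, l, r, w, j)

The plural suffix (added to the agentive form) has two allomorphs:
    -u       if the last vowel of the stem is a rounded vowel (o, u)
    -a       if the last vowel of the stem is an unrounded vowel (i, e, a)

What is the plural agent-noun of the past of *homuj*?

homujazbaa

The final consonant of *homuj* is /j/, which is coronal, so the past-tense suffix is -az, giving *homujaz*.
Since the final consonant of the past-tense form *homujaz* is /z/ (voiced), it takes -ba, giving *homujazba*.
The last vowel of the agentive form *homujazba* is /a/, which is an unrounded vowel, so the plural suffix is -a, giving *homujazbaa*.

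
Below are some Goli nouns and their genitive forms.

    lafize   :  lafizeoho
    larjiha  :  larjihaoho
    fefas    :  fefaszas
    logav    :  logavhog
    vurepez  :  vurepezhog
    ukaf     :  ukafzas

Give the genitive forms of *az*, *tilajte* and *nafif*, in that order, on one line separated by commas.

The suffix is conditioned by the final sound: -zas when the stem ends in a voiceless consonant (*fefas*, *ukaf*); -hog when the stem ends in a voiced consonant (*logav*, *vurepez*); -oho when the stem ends in a vowel (*lafize*, *larjiha*).
*az*: final sound = /z/, a voiced consonant → -hog → *azhog*.
*tilajte* — final sound /e/ (a vowel) → -oho → *tilajteoho*.
*nafif* — final sound /f/ (a voiceless consonant) → -zas → *nafifzas*.

azhog, tilajteoho, nafifzas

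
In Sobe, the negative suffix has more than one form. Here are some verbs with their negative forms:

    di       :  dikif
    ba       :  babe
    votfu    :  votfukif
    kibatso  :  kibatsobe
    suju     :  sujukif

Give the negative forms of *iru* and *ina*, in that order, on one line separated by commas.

The suffix is conditioned by the last vowel: -kif when the last vowel of the stem is a high vowel (*di*, *votfu*, *suju*); -be when the last vowel of the stem is a non-high vowel (*ba*, *kibatso*).
*iru* — last vowel /u/ (a high vowel) → -kif → *irukif*.
Since the last vowel of *ina* is /a/ (a non-high vowel), it takes -be, giving *inabe*.

irukif, inabe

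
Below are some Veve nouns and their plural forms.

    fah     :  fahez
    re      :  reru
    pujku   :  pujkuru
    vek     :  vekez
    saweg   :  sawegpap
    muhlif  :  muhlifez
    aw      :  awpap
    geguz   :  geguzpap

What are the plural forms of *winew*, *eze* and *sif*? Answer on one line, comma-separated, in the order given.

winewpap, ezeru, sifez

Looking at the final sound of each stem: -ez when the stem ends in a voiceless consonant (*fah*, *vek*, *muhlif*); -pap when the stem ends in a voiced consonant (*saweg*, *aw*, *geguz*); -ru when the stem ends in a vowel (*re*, *pujku*).
Since the final sound of *winew* is /w/ (a voiced consonant), it takes -pap, giving *winewpap*.
*eze*: final sound = /e/, a vowel → -ru → *ezeru*.
*sif* — final sound /f/ (a voiceless consonant) → -ez → *sifez*.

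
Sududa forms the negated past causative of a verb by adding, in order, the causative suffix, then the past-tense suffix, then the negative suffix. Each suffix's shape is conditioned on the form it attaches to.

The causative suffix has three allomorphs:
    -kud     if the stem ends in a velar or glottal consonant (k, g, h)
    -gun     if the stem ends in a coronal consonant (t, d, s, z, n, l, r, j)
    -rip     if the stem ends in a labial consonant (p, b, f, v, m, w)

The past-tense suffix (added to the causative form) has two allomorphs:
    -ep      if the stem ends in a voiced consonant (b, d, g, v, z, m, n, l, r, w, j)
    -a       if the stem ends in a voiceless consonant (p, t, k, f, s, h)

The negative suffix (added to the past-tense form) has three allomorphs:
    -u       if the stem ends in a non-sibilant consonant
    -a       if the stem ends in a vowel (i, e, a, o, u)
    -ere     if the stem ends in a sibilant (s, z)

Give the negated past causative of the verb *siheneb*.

*siheneb* — final consonant /b/ (labial) → -rip → *sihenebrip*.
Since the final consonant of the causative form *sihenebrip* is /p/ (voiceless), it takes -a, giving *sihenebripa*.
The past-tense form *sihenebripa* — final sound /a/ (a vowel) → -a → *sihenebripaa*.

sihenebripaa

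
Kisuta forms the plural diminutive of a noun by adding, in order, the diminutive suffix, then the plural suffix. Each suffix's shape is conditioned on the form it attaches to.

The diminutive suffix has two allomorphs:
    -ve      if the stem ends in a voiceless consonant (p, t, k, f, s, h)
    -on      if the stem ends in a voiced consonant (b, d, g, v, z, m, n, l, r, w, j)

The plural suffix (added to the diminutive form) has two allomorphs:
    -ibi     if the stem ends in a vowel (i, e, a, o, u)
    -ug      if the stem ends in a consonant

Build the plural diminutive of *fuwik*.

fuwikveibi

*fuwik* — final consonant /k/ (voiceless) → -ve → *fuwikve*.
The diminutive form *fuwikve* — final sound /e/ (a vowel) → -ibi → *fuwikveibi*.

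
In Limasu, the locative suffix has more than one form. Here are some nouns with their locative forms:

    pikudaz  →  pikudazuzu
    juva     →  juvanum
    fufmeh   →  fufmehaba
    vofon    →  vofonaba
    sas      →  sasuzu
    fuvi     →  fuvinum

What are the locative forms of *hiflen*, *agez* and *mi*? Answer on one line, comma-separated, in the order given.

hiflenaba, agezuzu, minum

The pattern is sibilance of the final sound: -uzu when the stem ends in a sibilant (*pikudaz*, *sas*); -aba when the stem ends in a non-sibilant consonant (*fufmeh*, *vofon*); -num when the stem ends in a vowel (*juva*, *fuvi*).
*hiflen*: final sound = /n/, a non-sibilant consonant → -aba → *hiflenaba*.
The final sound of *agez* is /z/, which is a sibilant, so the suffix is -uzu, giving *agezuzu*.
*mi* — final sound /i/ (a vowel) → -num → *minum*.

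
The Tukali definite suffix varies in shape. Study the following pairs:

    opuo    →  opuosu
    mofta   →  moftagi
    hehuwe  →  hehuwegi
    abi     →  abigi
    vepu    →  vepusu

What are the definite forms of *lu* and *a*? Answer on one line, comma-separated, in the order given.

lusu, agi

The alternation tracks the last vowel of the stem — -su when the last vowel of the stem is a rounded vowel (*opuo*, *vepu*); -gi when the last vowel of the stem is an unrounded vowel (*mofta*, *hehuwe*, *abi*).
Since the last vowel of *lu* is /u/ (a rounded vowel), it takes -su, giving *lusu*.
Since the last vowel of *a* is /a/ (an unrounded vowel), it takes -gi, giving *agi*.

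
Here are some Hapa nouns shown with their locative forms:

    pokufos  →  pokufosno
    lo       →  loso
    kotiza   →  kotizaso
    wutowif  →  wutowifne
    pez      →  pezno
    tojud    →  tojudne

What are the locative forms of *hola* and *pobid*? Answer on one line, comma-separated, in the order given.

The pattern is sibilance of the final sound: -no when the stem ends in a sibilant (*pokufos*, *pez*); -ne when the stem ends in a non-sibilant consonant (*wutowif*, *tojud*); -so when the stem ends in a vowel (*lo*, *kotiza*).
*hola*: final sound = /a/, a vowel → -so → *holaso*.
The final sound of *pobid* is /d/, which is a non-sibilant consonant, so the suffix is -ne, giving *pobidne*.

holaso, pobidne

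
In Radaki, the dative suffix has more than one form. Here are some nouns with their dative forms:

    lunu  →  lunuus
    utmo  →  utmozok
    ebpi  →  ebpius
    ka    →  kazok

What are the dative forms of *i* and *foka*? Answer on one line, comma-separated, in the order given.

ius, fokazok

Looking at the last vowel of each stem: -us when the last vowel of the stem is a high vowel (*lunu*, *ebpi*); -zok when the last vowel of the stem is a non-high vowel (*utmo*, *ka*).
The last vowel of *i* is /i/, which is a high vowel, so the suffix is -us, giving *ius*.
Since the last vowel of *foka* is /a/ (a non-high vowel), it takes -zok, giving *fokazok*.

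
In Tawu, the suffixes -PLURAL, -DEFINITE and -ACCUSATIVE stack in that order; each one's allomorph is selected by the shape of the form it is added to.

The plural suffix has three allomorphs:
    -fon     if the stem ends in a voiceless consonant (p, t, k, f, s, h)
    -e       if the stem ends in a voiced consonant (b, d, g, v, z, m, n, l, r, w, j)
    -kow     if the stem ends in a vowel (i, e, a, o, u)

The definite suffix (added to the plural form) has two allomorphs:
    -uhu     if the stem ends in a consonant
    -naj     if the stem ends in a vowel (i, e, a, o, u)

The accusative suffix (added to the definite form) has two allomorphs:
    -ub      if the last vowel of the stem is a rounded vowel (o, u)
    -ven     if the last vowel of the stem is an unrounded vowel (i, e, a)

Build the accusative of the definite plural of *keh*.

kehfonuhuub

Since the final sound of *keh* is /h/ (a voiceless consonant), it takes -fon, giving *kehfon*.
The final sound of the plural form *kehfon* is /n/, which is a consonant, so the definite suffix is -uhu, giving *kehfonuhu*.
Since the last vowel of the definite form *kehfonuhu* is /u/ (a rounded vowel), it takes -ub, giving *kehfonuhuub*.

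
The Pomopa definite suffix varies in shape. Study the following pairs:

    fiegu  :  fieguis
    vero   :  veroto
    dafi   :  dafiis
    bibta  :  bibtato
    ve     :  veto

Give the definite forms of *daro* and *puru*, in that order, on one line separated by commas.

The alternation tracks the last vowel of the stem — -is when the last vowel of the stem is a high vowel (*fiegu*, *dafi*); -to when the last vowel of the stem is a non-high vowel (*vero*, *bibta*, *ve*).
*daro* — last vowel /o/ (a non-high vowel) → -to → *daroto*.
*puru* — last vowel /u/ (a high vowel) → -is → *puruis*.

daroto, puruis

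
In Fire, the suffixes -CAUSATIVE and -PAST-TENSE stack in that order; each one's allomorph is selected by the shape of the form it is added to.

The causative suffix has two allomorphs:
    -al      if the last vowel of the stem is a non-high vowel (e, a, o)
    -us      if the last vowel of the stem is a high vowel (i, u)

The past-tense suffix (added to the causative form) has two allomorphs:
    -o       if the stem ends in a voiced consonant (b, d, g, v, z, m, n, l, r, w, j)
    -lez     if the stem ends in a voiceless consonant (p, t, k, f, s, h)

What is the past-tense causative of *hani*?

The last vowel of *hani* is /i/, which is a high vowel, so the causative suffix is -us, giving *hanius*.
Since the final consonant of the causative form *hanius* is /s/ (voiceless), it takes -lez, giving *haniuslez*.

haniuslez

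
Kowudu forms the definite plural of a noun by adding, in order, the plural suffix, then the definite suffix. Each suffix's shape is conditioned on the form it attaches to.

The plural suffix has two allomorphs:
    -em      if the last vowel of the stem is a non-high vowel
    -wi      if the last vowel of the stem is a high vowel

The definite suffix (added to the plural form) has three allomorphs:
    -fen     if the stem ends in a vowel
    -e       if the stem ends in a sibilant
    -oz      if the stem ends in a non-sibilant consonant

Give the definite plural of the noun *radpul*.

Since the last vowel of *radpul* is /u/ (a high vowel), it takes -wi, giving *radpulwi*.
The plural form *radpulwi* — final sound /i/ (a vowel) → -fen → *radpulwifen*.

radpulwifen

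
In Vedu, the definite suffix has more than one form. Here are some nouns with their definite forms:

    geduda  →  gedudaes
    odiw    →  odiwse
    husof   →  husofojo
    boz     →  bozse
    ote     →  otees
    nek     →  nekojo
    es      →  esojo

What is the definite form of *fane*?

The alternation tracks the final sound of the stem — -ojo when the stem ends in a voiceless consonant (*husof*, *nek*, *es*); -se when the stem ends in a voiced consonant (*odiw*, *boz*); -es when the stem ends in a vowel (*geduda*, *ote*).
Since the final sound of *fane* is /e/ (a vowel), it takes -es, giving *fanees*.

fanees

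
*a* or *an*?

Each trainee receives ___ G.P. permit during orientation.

The indefinite article is chosen by the initial *sound* of the following word, not its spelling.
The initialism *G.P.* is read letter by letter; the first letter, G, is pronounced /dʒiː/, which begins with a consonant sound.
So the article is *a*: Each trainee receives a G.P. permit during orientation.

a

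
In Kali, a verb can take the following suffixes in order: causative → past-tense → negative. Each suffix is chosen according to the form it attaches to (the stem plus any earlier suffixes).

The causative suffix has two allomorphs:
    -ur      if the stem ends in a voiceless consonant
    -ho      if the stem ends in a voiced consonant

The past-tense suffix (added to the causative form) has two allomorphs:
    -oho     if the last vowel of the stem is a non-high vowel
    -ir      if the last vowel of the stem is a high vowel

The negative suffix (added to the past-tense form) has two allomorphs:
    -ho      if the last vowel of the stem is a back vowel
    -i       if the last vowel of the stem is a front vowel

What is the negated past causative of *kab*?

Since the final consonant of *kab* is /b/ (voiced), it takes -ho, giving *kabho*.
The last vowel of the causative form *kabho* is /o/, which is a non-high vowel, so the past-tense suffix is -oho, giving *kabhooho*.
Since the last vowel of the past-tense form *kabhooho* is /o/ (a back vowel), it takes -ho, giving *kabhoohoho*.

kabhoohoho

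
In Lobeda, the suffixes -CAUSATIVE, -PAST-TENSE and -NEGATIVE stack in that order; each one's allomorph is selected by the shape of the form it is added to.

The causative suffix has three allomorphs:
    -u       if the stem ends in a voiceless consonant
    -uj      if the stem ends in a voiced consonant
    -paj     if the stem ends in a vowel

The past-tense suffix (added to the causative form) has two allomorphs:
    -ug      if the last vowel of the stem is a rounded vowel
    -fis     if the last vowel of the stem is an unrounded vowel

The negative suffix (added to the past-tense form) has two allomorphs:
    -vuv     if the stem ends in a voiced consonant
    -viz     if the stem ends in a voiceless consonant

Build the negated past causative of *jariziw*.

*jariziw* — final sound /w/ (a voiced consonant) → -uj → *jariziwuj*.
Since the last vowel of the causative form *jariziwuj* is /u/ (a rounded vowel), it takes -ug, giving *jariziwujug*.
The final consonant of the past-tense form *jariziwujug* is /g/, which is voiced, so the negative suffix is -vuv, giving *jariziwujugvuv*.

jariziwujugvuv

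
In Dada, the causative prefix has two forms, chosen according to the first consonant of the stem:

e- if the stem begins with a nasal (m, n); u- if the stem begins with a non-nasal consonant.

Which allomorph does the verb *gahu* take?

u-

Since the first consonant of *gahu* is /g/ (non-nasal), it takes u-.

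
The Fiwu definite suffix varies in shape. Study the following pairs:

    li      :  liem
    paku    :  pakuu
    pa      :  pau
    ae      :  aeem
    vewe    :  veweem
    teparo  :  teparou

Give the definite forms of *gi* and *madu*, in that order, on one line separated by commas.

giem, maduu

Looking at the last vowel of each stem: -em when the last vowel of the stem is a front vowel (*li*, *ae*, *vewe*); -u when the last vowel of the stem is a back vowel (*paku*, *pa*, *teparo*).
Since the last vowel of *gi* is /i/ (a front vowel), it takes -em, giving *giem*.
*madu* — last vowel /u/ (a back vowel) → -u → *maduu*.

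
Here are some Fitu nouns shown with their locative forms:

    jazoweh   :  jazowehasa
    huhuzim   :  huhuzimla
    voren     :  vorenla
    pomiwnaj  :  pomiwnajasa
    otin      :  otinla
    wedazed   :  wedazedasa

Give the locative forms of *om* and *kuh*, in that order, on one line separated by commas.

Looking at the final consonant of each stem: -la when the stem ends in a nasal (*huhuzim*, *voren*, *otin*); -asa when the stem ends in a non-nasal consonant (*jazoweh*, *pomiwnaj*, *wedazed*).
*om* — final consonant /m/ (a nasal) → -la → *omla*.
The final consonant of *kuh* is /h/, which is non-nasal, so the suffix is -asa, giving *kuhasa*.

omla, kuhasa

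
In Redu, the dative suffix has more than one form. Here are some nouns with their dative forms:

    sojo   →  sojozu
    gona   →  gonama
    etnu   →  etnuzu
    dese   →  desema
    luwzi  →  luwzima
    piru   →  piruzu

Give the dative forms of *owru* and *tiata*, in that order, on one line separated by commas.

Looking at the last vowel of each stem: -zu when the last vowel of the stem is a rounded vowel (*sojo*, *etnu*, *piru*); -ma when the last vowel of the stem is an unrounded vowel (*gona*, *dese*, *luwzi*).
*owru*: last vowel = /u/, a rounded vowel → -zu → *owruzu*.
Since the last vowel of *tiata* is /a/ (an unrounded vowel), it takes -ma, giving *tiatama*.

owruzu, tiatama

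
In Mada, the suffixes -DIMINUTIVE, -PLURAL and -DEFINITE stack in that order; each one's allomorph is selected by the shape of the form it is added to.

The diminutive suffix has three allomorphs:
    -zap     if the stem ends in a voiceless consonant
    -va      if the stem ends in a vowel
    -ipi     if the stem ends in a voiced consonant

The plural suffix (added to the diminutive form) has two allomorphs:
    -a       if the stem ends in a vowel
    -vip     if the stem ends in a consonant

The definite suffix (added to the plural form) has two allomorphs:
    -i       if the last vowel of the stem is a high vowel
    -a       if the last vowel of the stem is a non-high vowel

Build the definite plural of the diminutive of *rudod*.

*rudod*: final sound = /d/, a voiced consonant → -ipi → *rudodipi*.
The diminutive form *rudodipi*: final sound = /i/, a vowel → -a → *rudodipia*.
The last vowel of the plural form *rudodipia* is /a/, which is a non-high vowel, so the definite suffix is -a, giving *rudodipiaa*.

rudodipiaa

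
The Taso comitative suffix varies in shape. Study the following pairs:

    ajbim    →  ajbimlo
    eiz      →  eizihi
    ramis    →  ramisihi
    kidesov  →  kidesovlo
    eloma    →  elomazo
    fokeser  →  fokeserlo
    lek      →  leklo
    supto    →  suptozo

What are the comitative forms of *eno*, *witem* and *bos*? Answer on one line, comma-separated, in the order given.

The pattern is sibilance of the final sound: -ihi when the stem ends in a sibilant (*eiz*, *ramis*); -lo when the stem ends in a non-sibilant consonant (*ajbim*, *kidesov*, *fokeser*, *lek*); -zo when the stem ends in a vowel (*eloma*, *supto*).
*eno* — final sound /o/ (a vowel) → -zo → *enozo*.
Since the final sound of *witem* is /m/ (a non-sibilant consonant), it takes -lo, giving *witemlo*.
*bos* — final sound /s/ (a sibilant) → -ihi → *bosihi*.

enozo, witemlo, bosihi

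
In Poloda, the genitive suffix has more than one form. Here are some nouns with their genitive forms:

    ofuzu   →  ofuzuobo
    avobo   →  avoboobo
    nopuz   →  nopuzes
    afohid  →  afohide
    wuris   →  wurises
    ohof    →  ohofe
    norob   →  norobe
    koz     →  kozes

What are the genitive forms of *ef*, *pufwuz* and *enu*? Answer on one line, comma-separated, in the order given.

efe, pufwuzes, enuobo

The pattern is sibilance of the final sound: -es when the stem ends in a sibilant (*nopuz*, *wuris*, *koz*); -e when the stem ends in a non-sibilant consonant (*afohid*, *ohof*, *norob*); -obo when the stem ends in a vowel (*ofuzu*, *avobo*).
*ef* — final sound /f/ (a non-sibilant consonant) → -e → *efe*.
The final sound of *pufwuz* is /z/, which is a sibilant, so the suffix is -es, giving *pufwuzes*.
*enu*: final sound = /u/, a vowel → -obo → *enuobo*.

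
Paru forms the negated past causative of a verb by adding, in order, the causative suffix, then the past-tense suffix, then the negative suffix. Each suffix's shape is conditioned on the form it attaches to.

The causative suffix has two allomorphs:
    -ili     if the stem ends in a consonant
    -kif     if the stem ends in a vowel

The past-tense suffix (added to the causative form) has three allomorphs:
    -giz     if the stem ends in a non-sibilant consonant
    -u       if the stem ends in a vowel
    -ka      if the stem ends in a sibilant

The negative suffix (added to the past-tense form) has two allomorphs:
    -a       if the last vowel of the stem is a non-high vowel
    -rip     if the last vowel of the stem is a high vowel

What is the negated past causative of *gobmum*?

*gobmum* — final sound /m/ (a consonant) → -ili → *gobmumili*.
Since the final sound of the causative form *gobmumili* is /i/ (a vowel), it takes -u, giving *gobmumiliu*.
The past-tense form *gobmumiliu*: last vowel = /u/, a high vowel → -rip → *gobmumiliurip*.

gobmumiliurip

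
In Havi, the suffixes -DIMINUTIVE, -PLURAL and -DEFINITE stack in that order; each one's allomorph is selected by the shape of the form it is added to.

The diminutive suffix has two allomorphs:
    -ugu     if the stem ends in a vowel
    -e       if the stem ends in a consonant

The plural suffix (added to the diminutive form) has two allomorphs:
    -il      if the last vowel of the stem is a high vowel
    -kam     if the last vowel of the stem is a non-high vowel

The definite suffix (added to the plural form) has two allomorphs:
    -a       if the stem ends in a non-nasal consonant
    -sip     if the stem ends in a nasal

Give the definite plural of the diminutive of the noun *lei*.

leiuguila

Since the final sound of *lei* is /i/ (a vowel), it takes -ugu, giving *leiugu*.
The diminutive form *leiugu* — last vowel /u/ (a high vowel) → -il → *leiuguil*.
Since the final consonant of the plural form *leiuguil* is /l/ (non-nasal), it takes -a, giving *leiuguila*.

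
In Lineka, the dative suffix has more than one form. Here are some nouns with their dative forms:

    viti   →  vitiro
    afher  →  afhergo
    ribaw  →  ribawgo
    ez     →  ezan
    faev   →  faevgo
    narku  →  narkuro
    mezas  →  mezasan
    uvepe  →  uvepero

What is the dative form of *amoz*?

The alternation tracks the final sound of the stem — -an when the stem ends in a sibilant (*ez*, *mezas*); -go when the stem ends in a non-sibilant consonant (*afher*, *ribaw*, *faev*); -ro when the stem ends in a vowel (*viti*, *narku*, *uvepe*).
*amoz* — final sound /z/ (a sibilant) → -an → *amozan*.

amozan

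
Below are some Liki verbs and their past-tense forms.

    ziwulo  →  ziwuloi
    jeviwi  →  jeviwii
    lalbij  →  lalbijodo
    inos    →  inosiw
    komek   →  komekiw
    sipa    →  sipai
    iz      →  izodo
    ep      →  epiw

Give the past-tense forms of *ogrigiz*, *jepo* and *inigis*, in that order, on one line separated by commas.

The pattern is voicing of the final sound: -iw when the stem ends in a voiceless consonant (*inos*, *komek*, *ep*); -odo when the stem ends in a voiced consonant (*lalbij*, *iz*); -i when the stem ends in a vowel (*ziwulo*, *jeviwi*, *sipa*).
*ogrigiz* — final sound /z/ (a voiced consonant) → -odo → *ogrigizodo*.
Since the final sound of *jepo* is /o/ (a vowel), it takes -i, giving *jepoi*.
Since the final sound of *inigis* is /s/ (a voiceless consonant), it takes -iw, giving *inigisiw*.

ogrigizodo, jepoi, inigisiw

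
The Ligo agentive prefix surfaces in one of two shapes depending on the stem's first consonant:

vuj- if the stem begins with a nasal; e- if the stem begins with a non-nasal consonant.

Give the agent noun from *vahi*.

The first consonant of *vahi* is /v/, which is non-nasal, so the prefix is e-, giving *evahi*.

evahi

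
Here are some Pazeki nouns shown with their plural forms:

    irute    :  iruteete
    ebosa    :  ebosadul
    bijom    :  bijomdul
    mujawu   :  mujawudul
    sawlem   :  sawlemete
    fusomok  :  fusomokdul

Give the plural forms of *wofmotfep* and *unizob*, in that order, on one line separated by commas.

wofmotfepete, unizobdul

The suffix is conditioned by the last vowel: -ete when the last vowel of the stem is a front vowel (*irute*, *sawlem*); -dul when the last vowel of the stem is a back vowel (*ebosa*, *bijom*, *mujawu*, *fusomok*).
*wofmotfep* — last vowel /e/ (a front vowel) → -ete → *wofmotfepete*.
The last vowel of *unizob* is /o/, which is a back vowel, so the suffix is -dul, giving *unizobdul*.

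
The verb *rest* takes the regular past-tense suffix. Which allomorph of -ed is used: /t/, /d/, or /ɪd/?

The stem *rest* ends in /t/ or /d/.
The -ed suffix is realized as /ɪd/ after /t, d/; as /t/ after other voiceless consonants; and as /d/ after other voiced sounds.
So -ed on *rest* is pronounced /ɪd/.

/ɪd/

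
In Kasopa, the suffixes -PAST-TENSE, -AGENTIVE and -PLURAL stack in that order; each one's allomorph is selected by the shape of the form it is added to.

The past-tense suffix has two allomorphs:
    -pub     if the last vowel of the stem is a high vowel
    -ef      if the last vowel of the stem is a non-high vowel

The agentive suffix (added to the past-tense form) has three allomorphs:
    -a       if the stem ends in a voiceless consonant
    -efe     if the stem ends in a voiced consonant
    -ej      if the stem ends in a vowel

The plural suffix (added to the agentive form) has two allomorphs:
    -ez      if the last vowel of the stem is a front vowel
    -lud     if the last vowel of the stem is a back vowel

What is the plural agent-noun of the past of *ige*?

*ige* — last vowel /e/ (a non-high vowel) → -ef → *igeef*.
The past-tense form *igeef*: final sound = /f/, a voiceless consonant → -a → *igeefa*.
Since the last vowel of the agentive form *igeefa* is /a/ (a back vowel), it takes -lud, giving *igeefalud*.

igeefalud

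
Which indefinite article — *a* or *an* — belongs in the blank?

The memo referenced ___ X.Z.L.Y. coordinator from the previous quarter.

an

The indefinite article is chosen by the initial *sound* of the following word, not its spelling.
The initialism *X.Z.L.Y.* is read letter by letter; the first letter, X, is pronounced /ɛks/, which begins with a vowel sound.
So the article is *an*: The memo referenced an X.Z.L.Y. coordinator from the previous quarter.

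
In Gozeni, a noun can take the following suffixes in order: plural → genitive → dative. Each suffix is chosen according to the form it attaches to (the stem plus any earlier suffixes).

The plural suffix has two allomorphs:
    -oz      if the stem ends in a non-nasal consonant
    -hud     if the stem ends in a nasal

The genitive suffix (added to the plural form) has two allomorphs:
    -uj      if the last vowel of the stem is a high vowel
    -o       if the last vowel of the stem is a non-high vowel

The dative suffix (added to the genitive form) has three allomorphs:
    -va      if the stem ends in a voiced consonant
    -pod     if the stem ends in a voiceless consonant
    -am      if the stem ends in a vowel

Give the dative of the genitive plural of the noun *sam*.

*sam* — final consonant /m/ (a nasal) → -hud → *samhud*.
The last vowel of the plural form *samhud* is /u/, which is a high vowel, so the genitive suffix is -uj, giving *samhuduj*.
The final sound of the genitive form *samhuduj* is /j/, which is a voiced consonant, so the dative suffix is -va, giving *samhudujva*.

samhudujva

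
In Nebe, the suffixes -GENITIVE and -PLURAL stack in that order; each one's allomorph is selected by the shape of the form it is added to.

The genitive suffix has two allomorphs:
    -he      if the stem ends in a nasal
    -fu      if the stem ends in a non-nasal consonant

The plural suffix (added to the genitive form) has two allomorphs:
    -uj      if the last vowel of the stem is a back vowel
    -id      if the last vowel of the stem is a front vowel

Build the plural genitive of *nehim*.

*nehim*: final consonant = /m/, a nasal → -he → *nehimhe*.
The last vowel of the genitive form *nehimhe* is /e/, which is a front vowel, so the plural suffix is -id, giving *nehimheid*.

nehimheid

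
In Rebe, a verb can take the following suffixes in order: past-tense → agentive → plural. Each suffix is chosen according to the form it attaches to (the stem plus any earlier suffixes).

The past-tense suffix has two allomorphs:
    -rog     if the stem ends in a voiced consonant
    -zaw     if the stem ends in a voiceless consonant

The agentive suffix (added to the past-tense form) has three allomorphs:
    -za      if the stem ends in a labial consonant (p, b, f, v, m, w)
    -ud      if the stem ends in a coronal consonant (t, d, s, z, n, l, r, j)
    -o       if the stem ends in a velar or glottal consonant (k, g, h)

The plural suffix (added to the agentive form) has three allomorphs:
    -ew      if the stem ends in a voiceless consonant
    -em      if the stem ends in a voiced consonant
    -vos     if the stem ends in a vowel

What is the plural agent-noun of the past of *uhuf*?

Since the final consonant of *uhuf* is /f/ (voiceless), it takes -zaw, giving *uhufzaw*.
The final consonant of the past-tense form *uhufzaw* is /w/, which is labial, so the agentive suffix is -za, giving *uhufzawza*.
The agentive form *uhufzawza*: final sound = /a/, a vowel → -vos → *uhufzawzavos*.

uhufzawzavos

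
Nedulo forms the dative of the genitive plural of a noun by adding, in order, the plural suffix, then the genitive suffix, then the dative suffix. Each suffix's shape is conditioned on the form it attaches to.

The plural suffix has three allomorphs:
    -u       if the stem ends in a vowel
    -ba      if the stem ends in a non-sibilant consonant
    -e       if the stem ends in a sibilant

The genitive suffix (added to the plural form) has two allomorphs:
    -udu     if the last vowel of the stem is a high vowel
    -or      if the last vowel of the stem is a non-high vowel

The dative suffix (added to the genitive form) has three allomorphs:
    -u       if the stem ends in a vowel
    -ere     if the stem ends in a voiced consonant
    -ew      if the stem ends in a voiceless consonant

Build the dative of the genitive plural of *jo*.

jouuduu

*jo* — final sound /o/ (a vowel) → -u → *jou*.
The last vowel of the plural form *jou* is /u/, which is a high vowel, so the genitive suffix is -udu, giving *jouudu*.
Since the final sound of the genitive form *jouudu* is /u/ (a vowel), it takes -u, giving *jouuduu*.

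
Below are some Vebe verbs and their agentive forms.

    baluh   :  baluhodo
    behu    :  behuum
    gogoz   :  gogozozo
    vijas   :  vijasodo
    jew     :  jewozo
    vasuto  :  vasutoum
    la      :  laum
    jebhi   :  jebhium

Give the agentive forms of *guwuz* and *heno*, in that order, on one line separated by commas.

guwuzozo, henoum

The suffix is conditioned by the final sound: -odo when the stem ends in a voiceless consonant (*baluh*, *vijas*); -ozo when the stem ends in a voiced consonant (*gogoz*, *jew*); -um when the stem ends in a vowel (*behu*, *vasuto*, *la*, *jebhi*).
*guwuz* — final sound /z/ (a voiced consonant) → -ozo → *guwuzozo*.
*heno* — final sound /o/ (a vowel) → -um → *henoum*.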